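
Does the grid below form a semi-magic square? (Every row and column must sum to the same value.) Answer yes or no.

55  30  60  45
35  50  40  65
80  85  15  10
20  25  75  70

Yes

Row 1: 55 + 30 + 60 + 45 = 190.
Row 2: 35 + 50 + 40 + 65 = 190.
Row 3: 80 + 85 + 15 + 10 = 190.
Row 4: 20 + 25 + 75 + 70 = 190.
Column 1: 55 + 35 + 80 + 20 = 190.
Column 2: 30 + 50 + 85 + 25 = 190.
Column 3: 60 + 40 + 15 + 75 = 190.
Column 4: 45 + 65 + 10 + 70 = 190.
All lines sum to 190.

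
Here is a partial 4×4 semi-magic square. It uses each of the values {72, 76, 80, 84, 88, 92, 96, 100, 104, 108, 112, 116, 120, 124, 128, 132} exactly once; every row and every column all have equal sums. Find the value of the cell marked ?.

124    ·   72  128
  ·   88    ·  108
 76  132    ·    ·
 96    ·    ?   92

116

The 16 entries sum to 1632, so each line sums to 1632/4 = 408.
The remaining cell in row 1 is (1,2) = 408 − 324 = 84.
Column 1 needs 408; the known cells sum to 296, so (2,1) = 112.
Column 2 must total 408; the given cells sum to 304, so (4,2) = 104.
Column 4 needs 408; the known cells sum to 328, so (3,4) = 80.
Row 2 needs 408; the known cells sum to 308, so (2,3) = 100.
From row 3, 408 − (76 + 132 + 80) gives (3,3) = 120.
Row 4 must total 408; the given cells sum to 292, so (4,3) = 116.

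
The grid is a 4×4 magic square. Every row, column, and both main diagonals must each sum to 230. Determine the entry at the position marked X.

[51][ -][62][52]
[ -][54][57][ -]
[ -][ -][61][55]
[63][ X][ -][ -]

Using row 1: 51 + 62 + 52 + ? → (1,2) = 230 − 165 = 65.
Column 3: 62 + 57 + 61 + ? = 230, so (4,3) = 50.
Main diagonal needs 230; the known cells sum to 166, so (4,4) = 64.
From anti-diagonal, 230 − (52 + 57 + 63) gives (3,2) = 58.
Row 3: 58 + 61 + 55 + ? = 230, so (3,1) = 56.
Using row 4: 63 + 50 + 64 + ? → (4,2) = 230 − 177 = 53.

53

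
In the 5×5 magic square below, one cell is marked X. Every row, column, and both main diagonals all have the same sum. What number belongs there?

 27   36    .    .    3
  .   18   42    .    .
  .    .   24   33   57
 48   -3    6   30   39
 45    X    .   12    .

54

Row 4 is complete and sums to 120; that is the magic constant.
The remaining cell in main diagonal is (5,5) = 120 − 99 = 21.
The remaining cell in anti-diagonal is (2,4) = 120 − 69 = 51.
From column 4, 120 − (51 + 33 + 30 + 12) gives (1,4) = -6.
Column 5: 3 + 57 + 39 + 21 + ? = 120, so (2,5) = 0.
Row 1: 27 + 36 + (-6) + 3 + ? = 120, so (1,3) = 60.
From row 2, 120 − (18 + 42 + 51 + 0) gives (2,1) = 9.
The remaining cell in column 1 is (3,1) = 120 − 129 = -9.
Column 3: 60 + 42 + 24 + 6 + ? = 120, so (5,3) = -12.
Row 3: -9 + 24 + 33 + 57 + ? = 120, so (3,2) = 15.
Using row 5: 45 + (-12) + 12 + 21 + ? → (5,2) = 120 − 66 = 54.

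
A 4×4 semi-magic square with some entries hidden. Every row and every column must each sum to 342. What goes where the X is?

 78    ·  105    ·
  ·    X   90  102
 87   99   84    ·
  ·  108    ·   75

69

From row 3, 342 − (87 + 99 + 84) gives (3,4) = 72.
Column 3 needs 342; the known cells sum to 279, so (4,3) = 63.
Column 4 needs 342; the known cells sum to 249, so (1,4) = 93.
Using row 1: 78 + 105 + 93 + ? → (1,2) = 342 − 276 = 66.
Row 4 must total 342; the given cells sum to 246, so (4,1) = 96.
Using column 1: 78 + 87 + 96 + ? → (2,1) = 342 − 261 = 81.
Column 2 needs 342; the known cells sum to 273, so (2,2) = 69.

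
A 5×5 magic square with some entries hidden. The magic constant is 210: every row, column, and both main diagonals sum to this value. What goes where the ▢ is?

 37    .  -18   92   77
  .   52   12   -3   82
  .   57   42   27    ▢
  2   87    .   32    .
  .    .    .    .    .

Using row 1: 37 + (-18) + 92 + 77 + ? → (1,2) = 210 − 188 = 22.
Row 2 must total 210; the given cells sum to 143, so (2,1) = 67.
From column 2, 210 − (22 + 52 + 57 + 87) gives (5,2) = -8.
Column 4: 92 + (-3) + 27 + 32 + ? = 210, so (5,4) = 62.
Using main diagonal: 37 + 52 + 42 + 32 + ? → (5,5) = 210 − 163 = 47.
Anti-diagonal: 77 + (-3) + 42 + 87 + ? = 210, so (5,1) = 7.
Row 5: 7 + (-8) + 62 + 47 + ? = 210, so (5,3) = 102.
The remaining cell in column 1 is (3,1) = 210 − 113 = 97.
Column 3 needs 210; the known cells sum to 138, so (4,3) = 72.
From row 3, 210 − (97 + 57 + 42 + 27) gives (3,5) = -13.

-13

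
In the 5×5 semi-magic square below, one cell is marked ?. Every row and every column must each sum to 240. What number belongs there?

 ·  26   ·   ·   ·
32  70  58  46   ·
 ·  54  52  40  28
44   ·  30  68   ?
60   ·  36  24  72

Using row 2: 32 + 70 + 58 + 46 + ? → (2,5) = 240 − 206 = 34.
Row 3: 54 + 52 + 40 + 28 + ? = 240, so (3,1) = 66.
Row 5 needs 240; the known cells sum to 192, so (5,2) = 48.
Column 1 needs 240; the known cells sum to 202, so (1,1) = 38.
From column 2, 240 − (26 + 70 + 54 + 48) gives (4,2) = 42.
From column 3, 240 − (58 + 52 + 30 + 36) gives (1,3) = 64.
The remaining cell in column 4 is (1,4) = 240 − 178 = 62.
From row 1, 240 − (38 + 26 + 64 + 62) gives (1,5) = 50.
Row 4 needs 240; the known cells sum to 184, so (4,5) = 56.

56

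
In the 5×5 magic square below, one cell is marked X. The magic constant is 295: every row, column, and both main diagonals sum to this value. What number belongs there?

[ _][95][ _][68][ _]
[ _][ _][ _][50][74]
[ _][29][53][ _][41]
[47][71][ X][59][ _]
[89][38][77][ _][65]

The remaining cell in row 5 is (5,4) = 295 − 269 = 26.
The remaining cell in column 2 is (2,2) = 295 − 233 = 62.
Column 4 must total 295; the given cells sum to 203, so (3,4) = 92.
Using main diagonal: 62 + 53 + 59 + 65 + ? → (1,1) = 295 − 239 = 56.
From anti-diagonal, 295 − (50 + 53 + 71 + 89) gives (1,5) = 32.
From row 1, 295 − (56 + 95 + 68 + 32) gives (1,3) = 44.
Row 3 needs 295; the known cells sum to 215, so (3,1) = 80.
Column 1 needs 295; the known cells sum to 272, so (2,1) = 23.
From column 5, 295 − (32 + 74 + 41 + 65) gives (4,5) = 83.
From row 2, 295 − (23 + 62 + 50 + 74) gives (2,3) = 86.
From row 4, 295 − (47 + 71 + 59 + 83) gives (4,3) = 35.

35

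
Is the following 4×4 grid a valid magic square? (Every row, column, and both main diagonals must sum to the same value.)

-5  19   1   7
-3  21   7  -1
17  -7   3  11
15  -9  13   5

Row 1: -5 + 19 + 1 + 7 = 22.
Row 2: -3 + 21 + 7 + (-1) = 24.
Row 3: 17 + (-7) + 3 + 11 = 24.
Row 4: 15 + (-9) + 13 + 5 = 24.
Column 1: -5 + (-3) + 17 + 15 = 24.
Column 2: 19 + 21 + (-7) + (-9) = 24.
Column 3: 1 + 7 + 3 + 13 = 24.
Column 4: 7 + (-1) + 11 + 5 = 22.
Main diagonal: -5 + 21 + 3 + 5 = 24.
Anti-diagonal: 7 + 7 + (-7) + 15 = 22.

No — anti-diagonal sums to 22 but row 4 sums to 24.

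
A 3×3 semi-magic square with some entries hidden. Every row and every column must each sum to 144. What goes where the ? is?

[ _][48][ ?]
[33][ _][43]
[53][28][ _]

From row 2, 144 − (33 + 43) gives (2,2) = 68.
The remaining cell in row 3 is (3,3) = 144 − 81 = 63.
Column 1 must total 144; the given cells sum to 86, so (1,1) = 58.
Column 3 needs 144; the known cells sum to 106, so (1,3) = 38.

38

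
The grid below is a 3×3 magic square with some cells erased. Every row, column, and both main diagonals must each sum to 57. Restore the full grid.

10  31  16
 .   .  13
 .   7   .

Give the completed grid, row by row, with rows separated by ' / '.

10 31 16 / 25 19 13 / 22 7 28

Using column 2: 31 + 7 + ? → (2,2) = 57 − 38 = 19.
Column 3: 16 + 13 + ? = 57, so (3,3) = 28.
The remaining cell in anti-diagonal is (3,1) = 57 − 35 = 22.
The remaining cell in row 2 is (2,1) = 57 − 32 = 25.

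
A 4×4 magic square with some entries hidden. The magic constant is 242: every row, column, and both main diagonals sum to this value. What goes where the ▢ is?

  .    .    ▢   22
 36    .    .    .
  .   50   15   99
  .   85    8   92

106

The remaining cell in row 3 is (3,1) = 242 − 164 = 78.
Row 4 needs 242; the known cells sum to 185, so (4,1) = 57.
The remaining cell in column 1 is (1,1) = 242 − 171 = 71.
Column 4 must total 242; the given cells sum to 213, so (2,4) = 29.
Main diagonal: 71 + 15 + 92 + ? = 242, so (2,2) = 64.
The remaining cell in anti-diagonal is (2,3) = 242 − 129 = 113.
Column 2 must total 242; the given cells sum to 199, so (1,2) = 43.
The remaining cell in column 3 is (1,3) = 242 − 136 = 106.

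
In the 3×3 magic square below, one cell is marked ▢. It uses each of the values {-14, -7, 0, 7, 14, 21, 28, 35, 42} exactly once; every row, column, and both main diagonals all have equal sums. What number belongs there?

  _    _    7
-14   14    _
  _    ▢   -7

The 9 entries sum to 126, so each line sums to 126/3 = 42.
Row 2 must total 42; the given cells sum to 0, so (2,3) = 42.
Main diagonal: 14 + (-7) + ? = 42, so (1,1) = 35.
Using anti-diagonal: 7 + 14 + ? → (3,1) = 42 − 21 = 21.
Row 1: 35 + 7 + ? = 42, so (1,2) = 0.
Row 3 must total 42; the given cells sum to 14, so (3,2) = 28.

28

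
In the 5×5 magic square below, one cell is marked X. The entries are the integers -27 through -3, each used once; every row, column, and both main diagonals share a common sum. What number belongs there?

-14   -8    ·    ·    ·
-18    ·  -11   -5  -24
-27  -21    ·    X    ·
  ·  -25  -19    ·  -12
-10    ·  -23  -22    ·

-9

The entries are -27 through -3, which sum to -375, so each line sums to -375/5 = -75.
Row 2: -18 + (-11) + (-5) + (-24) + ? = -75, so (2,2) = -17.
From column 1, -75 − (-14 + (-18) + (-27) + (-10)) gives (4,1) = -6.
From column 2, -75 − (-8 + (-17) + (-21) + (-25)) gives (5,2) = -4.
Using row 4: -6 + (-25) + (-19) + (-12) + ? → (4,4) = -75 − (-62) = -13.
The remaining cell in row 5 is (5,5) = -75 − (-59) = -16.
Main diagonal must total -75; the given cells sum to -60, so (3,3) = -15.
Anti-diagonal needs -75; the known cells sum to -55, so (1,5) = -20.
Using column 3: -11 + (-15) + (-19) + (-23) + ? → (1,3) = -75 − (-68) = -7.
Using column 5: -20 + (-24) + (-12) + (-16) + ? → (3,5) = -75 − (-72) = -3.
Row 1: -14 + (-8) + (-7) + (-20) + ? = -75, so (1,4) = -26.
Using row 3: -27 + (-21) + (-15) + (-3) + ? → (3,4) = -75 − (-66) = -9.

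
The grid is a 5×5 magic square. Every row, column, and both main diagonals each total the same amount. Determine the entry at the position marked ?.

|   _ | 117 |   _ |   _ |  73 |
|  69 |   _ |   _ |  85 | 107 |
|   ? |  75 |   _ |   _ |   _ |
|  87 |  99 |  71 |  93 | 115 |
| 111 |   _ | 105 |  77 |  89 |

103

Row 4 is complete and sums to 465; that is the magic constant.
Using row 5: 111 + 105 + 77 + 89 + ? → (5,2) = 465 − 382 = 83.
Using column 2: 117 + 75 + 99 + 83 + ? → (2,2) = 465 − 374 = 91.
Column 5: 73 + 107 + 115 + 89 + ? = 465, so (3,5) = 81.
Anti-diagonal: 73 + 85 + 99 + 111 + ? = 465, so (3,3) = 97.
Row 2: 69 + 91 + 85 + 107 + ? = 465, so (2,3) = 113.
Column 3 needs 465; the known cells sum to 386, so (1,3) = 79.
Main diagonal needs 465; the known cells sum to 370, so (1,1) = 95.
Row 1 needs 465; the known cells sum to 364, so (1,4) = 101.
From column 1, 465 − (95 + 69 + 87 + 111) gives (3,1) = 103.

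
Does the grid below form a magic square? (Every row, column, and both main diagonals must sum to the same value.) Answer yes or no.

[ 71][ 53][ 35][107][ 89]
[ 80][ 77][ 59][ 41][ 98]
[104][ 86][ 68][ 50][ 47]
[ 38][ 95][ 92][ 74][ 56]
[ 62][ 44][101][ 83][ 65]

Row 1: 71 + 53 + 35 + 107 + 89 = 355.
Row 2: 80 + 77 + 59 + 41 + 98 = 355.
Row 3: 104 + 86 + 68 + 50 + 47 = 355.
Row 4: 38 + 95 + 92 + 74 + 56 = 355.
Row 5: 62 + 44 + 101 + 83 + 65 = 355.
Column 1: 71 + 80 + 104 + 38 + 62 = 355.
Column 2: 53 + 77 + 86 + 95 + 44 = 355.
Column 3: 35 + 59 + 68 + 92 + 101 = 355.
Column 4: 107 + 41 + 50 + 74 + 83 = 355.
Column 5: 89 + 98 + 47 + 56 + 65 = 355.
Main diagonal: 71 + 77 + 68 + 74 + 65 = 355.
Anti-diagonal: 89 + 41 + 68 + 95 + 62 = 355.
All lines sum to 355.

Yes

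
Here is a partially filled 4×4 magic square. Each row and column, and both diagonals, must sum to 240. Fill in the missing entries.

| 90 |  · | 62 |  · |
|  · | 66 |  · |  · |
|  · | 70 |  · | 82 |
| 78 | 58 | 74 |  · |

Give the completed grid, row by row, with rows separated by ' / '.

90 46 62 42 / 38 66 50 86 / 34 70 54 82 / 78 58 74 30

Row 4: 78 + 58 + 74 + ? = 240, so (4,4) = 30.
Column 2 needs 240; the known cells sum to 194, so (1,2) = 46.
From main diagonal, 240 − (90 + 66 + 30) gives (3,3) = 54.
From row 1, 240 − (90 + 46 + 62) gives (1,4) = 42.
From row 3, 240 − (70 + 54 + 82) gives (3,1) = 34.
Column 1 must total 240; the given cells sum to 202, so (2,1) = 38.
The remaining cell in column 3 is (2,3) = 240 − 190 = 50.
Column 4 needs 240; the known cells sum to 154, so (2,4) = 86.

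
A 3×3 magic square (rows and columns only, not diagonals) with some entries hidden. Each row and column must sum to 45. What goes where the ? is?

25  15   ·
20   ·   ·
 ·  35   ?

10

Row 1: 25 + 15 + ? = 45, so (1,3) = 5.
Column 1: 25 + 20 + ? = 45, so (3,1) = 0.
Column 2 must total 45; the given cells sum to 50, so (2,2) = -5.
Row 2 needs 45; the known cells sum to 15, so (2,3) = 30.
The remaining cell in row 3 is (3,3) = 45 − 35 = 10.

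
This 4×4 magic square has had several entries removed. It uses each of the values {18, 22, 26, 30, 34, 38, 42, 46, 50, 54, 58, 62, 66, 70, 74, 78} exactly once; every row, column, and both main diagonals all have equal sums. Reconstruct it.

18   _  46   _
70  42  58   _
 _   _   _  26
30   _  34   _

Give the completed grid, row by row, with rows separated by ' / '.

The 16 entries sum to 768, so each line sums to 768/4 = 192.
From row 2, 192 − (70 + 42 + 58) gives (2,4) = 22.
From column 1, 192 − (18 + 70 + 30) gives (3,1) = 74.
Column 3: 46 + 58 + 34 + ? = 192, so (3,3) = 54.
Main diagonal: 18 + 42 + 54 + ? = 192, so (4,4) = 78.
Using row 3: 74 + 54 + 26 + ? → (3,2) = 192 − 154 = 38.
The remaining cell in row 4 is (4,2) = 192 − 142 = 50.
Column 2 must total 192; the given cells sum to 130, so (1,2) = 62.
Using column 4: 22 + 26 + 78 + ? → (1,4) = 192 − 126 = 66.

18 62 46 66 / 70 42 58 22 / 74 38 54 26 / 30 50 34 78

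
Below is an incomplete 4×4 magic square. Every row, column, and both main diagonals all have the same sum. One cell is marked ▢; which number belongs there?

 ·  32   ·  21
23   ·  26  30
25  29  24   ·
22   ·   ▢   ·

31

Anti-diagonal is complete and sums to 98; that is the magic constant.
The remaining cell in row 2 is (2,2) = 98 − 79 = 19.
Row 3 must total 98; the given cells sum to 78, so (3,4) = 20.
The remaining cell in column 1 is (1,1) = 98 − 70 = 28.
Column 2 needs 98; the known cells sum to 80, so (4,2) = 18.
Column 4 needs 98; the known cells sum to 71, so (4,4) = 27.
Row 1: 28 + 32 + 21 + ? = 98, so (1,3) = 17.
From row 4, 98 − (22 + 18 + 27) gives (4,3) = 31.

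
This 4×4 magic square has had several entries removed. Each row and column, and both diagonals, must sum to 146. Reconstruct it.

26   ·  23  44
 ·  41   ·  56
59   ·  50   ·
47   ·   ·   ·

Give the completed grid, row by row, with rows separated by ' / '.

Using row 1: 26 + 23 + 44 + ? → (1,2) = 146 − 93 = 53.
From column 1, 146 − (26 + 59 + 47) gives (2,1) = 14.
Main diagonal must total 146; the given cells sum to 117, so (4,4) = 29.
From row 2, 146 − (14 + 41 + 56) gives (2,3) = 35.
Column 3 must total 146; the given cells sum to 108, so (4,3) = 38.
Using column 4: 44 + 56 + 29 + ? → (3,4) = 146 − 129 = 17.
Using anti-diagonal: 44 + 35 + 47 + ? → (3,2) = 146 − 126 = 20.
Row 4: 47 + 38 + 29 + ? = 146, so (4,2) = 32.

26 53 23 44 / 14 41 35 56 / 59 20 50 17 / 47 32 38 29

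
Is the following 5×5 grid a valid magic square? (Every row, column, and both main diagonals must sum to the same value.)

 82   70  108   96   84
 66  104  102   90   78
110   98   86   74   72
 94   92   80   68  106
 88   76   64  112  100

Row 1: 82 + 70 + 108 + 96 + 84 = 440.
Row 2: 66 + 104 + 102 + 90 + 78 = 440.
Row 3: 110 + 98 + 86 + 74 + 72 = 440.
Row 4: 94 + 92 + 80 + 68 + 106 = 440.
Row 5: 88 + 76 + 64 + 112 + 100 = 440.
Column 1: 82 + 66 + 110 + 94 + 88 = 440.
Column 2: 70 + 104 + 98 + 92 + 76 = 440.
Column 3: 108 + 102 + 86 + 80 + 64 = 440.
Column 4: 96 + 90 + 74 + 68 + 112 = 440.
Column 5: 84 + 78 + 72 + 106 + 100 = 440.
Main diagonal: 82 + 104 + 86 + 68 + 100 = 440.
Anti-diagonal: 84 + 90 + 86 + 92 + 88 = 440.
All lines sum to 440.

Yes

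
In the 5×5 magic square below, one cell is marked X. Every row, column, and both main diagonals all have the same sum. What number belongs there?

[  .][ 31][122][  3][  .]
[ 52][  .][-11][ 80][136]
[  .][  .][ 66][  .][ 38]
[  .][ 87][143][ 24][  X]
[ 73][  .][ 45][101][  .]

115

Column 3 is complete and sums to 365; that is the magic constant.
Using row 2: 52 + (-11) + 80 + 136 + ? → (2,2) = 365 − 257 = 108.
Using column 4: 3 + 80 + 24 + 101 + ? → (3,4) = 365 − 208 = 157.
Using anti-diagonal: 80 + 66 + 87 + 73 + ? → (1,5) = 365 − 306 = 59.
Using row 1: 31 + 122 + 3 + 59 + ? → (1,1) = 365 − 215 = 150.
Main diagonal needs 365; the known cells sum to 348, so (5,5) = 17.
From row 5, 365 − (73 + 45 + 101 + 17) gives (5,2) = 129.
Column 2 must total 365; the given cells sum to 355, so (3,2) = 10.
From column 5, 365 − (59 + 136 + 38 + 17) gives (4,5) = 115.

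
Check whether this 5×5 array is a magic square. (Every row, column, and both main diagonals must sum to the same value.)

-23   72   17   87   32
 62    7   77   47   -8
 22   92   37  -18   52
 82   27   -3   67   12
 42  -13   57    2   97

Yes

Row 1: -23 + 72 + 17 + 87 + 32 = 185.
Row 2: 62 + 7 + 77 + 47 + (-8) = 185.
Row 3: 22 + 92 + 37 + (-18) + 52 = 185.
Row 4: 82 + 27 + (-3) + 67 + 12 = 185.
Row 5: 42 + (-13) + 57 + 2 + 97 = 185.
Column 1: -23 + 62 + 22 + 82 + 42 = 185.
Column 2: 72 + 7 + 92 + 27 + (-13) = 185.
Column 3: 17 + 77 + 37 + (-3) + 57 = 185.
Column 4: 87 + 47 + (-18) + 67 + 2 = 185.
Column 5: 32 + (-8) + 52 + 12 + 97 = 185.
Main diagonal: -23 + 7 + 37 + 67 + 97 = 185.
Anti-diagonal: 32 + 47 + 37 + 27 + 42 = 185.
All lines sum to 185.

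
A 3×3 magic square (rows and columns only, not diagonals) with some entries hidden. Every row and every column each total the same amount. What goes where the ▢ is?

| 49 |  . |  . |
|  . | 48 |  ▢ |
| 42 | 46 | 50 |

43

Row 3 is complete and sums to 138; that is the magic constant.
Using column 1: 49 + 42 + ? → (2,1) = 138 − 91 = 47.
From column 2, 138 − (48 + 46) gives (1,2) = 44.
The remaining cell in row 1 is (1,3) = 138 − 93 = 45.
From row 2, 138 − (47 + 48) gives (2,3) = 43.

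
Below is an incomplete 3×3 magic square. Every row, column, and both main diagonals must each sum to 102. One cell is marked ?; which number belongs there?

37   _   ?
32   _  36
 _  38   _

From row 2, 102 − (32 + 36) gives (2,2) = 34.
Column 1 needs 102; the known cells sum to 69, so (3,1) = 33.
From column 2, 102 − (34 + 38) gives (1,2) = 30.
Main diagonal: 37 + 34 + ? = 102, so (3,3) = 31.
From anti-diagonal, 102 − (34 + 33) gives (1,3) = 35.

35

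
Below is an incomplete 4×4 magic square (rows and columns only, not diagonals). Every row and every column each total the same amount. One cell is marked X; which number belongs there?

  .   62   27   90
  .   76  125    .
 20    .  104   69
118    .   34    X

Column 3 is complete and sums to 290; that is the magic constant.
The remaining cell in row 1 is (1,1) = 290 − 179 = 111.
Row 3 needs 290; the known cells sum to 193, so (3,2) = 97.
Column 1 must total 290; the given cells sum to 249, so (2,1) = 41.
The remaining cell in column 2 is (4,2) = 290 − 235 = 55.
From row 2, 290 − (41 + 76 + 125) gives (2,4) = 48.
From row 4, 290 − (118 + 55 + 34) gives (4,4) = 83.

83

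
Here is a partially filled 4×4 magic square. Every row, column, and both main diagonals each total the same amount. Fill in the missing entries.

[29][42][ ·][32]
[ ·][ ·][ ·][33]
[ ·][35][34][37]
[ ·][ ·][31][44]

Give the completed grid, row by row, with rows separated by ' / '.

Column 4 is already complete: 32 + 33 + 37 + 44 = 146, so that is the magic constant.
Row 1: 29 + 42 + 32 + ? = 146, so (1,3) = 43.
Row 3 needs 146; the known cells sum to 106, so (3,1) = 40.
The remaining cell in column 3 is (2,3) = 146 − 108 = 38.
Main diagonal needs 146; the known cells sum to 107, so (2,2) = 39.
From anti-diagonal, 146 − (32 + 38 + 35) gives (4,1) = 41.
Row 2 needs 146; the known cells sum to 110, so (2,1) = 36.
Row 4: 41 + 31 + 44 + ? = 146, so (4,2) = 30.

29 42 43 32 / 36 39 38 33 / 40 35 34 37 / 41 30 31 44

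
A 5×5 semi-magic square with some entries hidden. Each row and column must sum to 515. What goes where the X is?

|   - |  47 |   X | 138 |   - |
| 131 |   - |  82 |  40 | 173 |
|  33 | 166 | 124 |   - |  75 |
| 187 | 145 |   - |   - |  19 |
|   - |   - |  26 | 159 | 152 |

Row 2 must total 515; the given cells sum to 426, so (2,2) = 89.
Row 3 needs 515; the known cells sum to 398, so (3,4) = 117.
Column 2 must total 515; the given cells sum to 447, so (5,2) = 68.
From column 4, 515 − (138 + 40 + 117 + 159) gives (4,4) = 61.
Column 5 needs 515; the known cells sum to 419, so (1,5) = 96.
Using row 4: 187 + 145 + 61 + 19 + ? → (4,3) = 515 − 412 = 103.
Row 5 needs 515; the known cells sum to 405, so (5,1) = 110.
Using column 1: 131 + 33 + 187 + 110 + ? → (1,1) = 515 − 461 = 54.
Column 3 must total 515; the given cells sum to 335, so (1,3) = 180.

180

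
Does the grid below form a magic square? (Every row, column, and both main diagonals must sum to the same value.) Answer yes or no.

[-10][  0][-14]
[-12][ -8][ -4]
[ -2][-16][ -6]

Row 1: -10 + 0 + (-14) = -24.
Row 2: -12 + (-8) + (-4) = -24.
Row 3: -2 + (-16) + (-6) = -24.
Column 1: -10 + (-12) + (-2) = -24.
Column 2: 0 + (-8) + (-16) = -24.
Column 3: -14 + (-4) + (-6) = -24.
Main diagonal: -10 + (-8) + (-6) = -24.
Anti-diagonal: -14 + (-8) + (-2) = -24.
All lines sum to -24.

Yes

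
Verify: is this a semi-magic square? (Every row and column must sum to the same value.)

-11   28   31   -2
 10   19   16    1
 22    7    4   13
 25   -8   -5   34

Yes

Row 1: -11 + 28 + 31 + (-2) = 46.
Row 2: 10 + 19 + 16 + 1 = 46.
Row 3: 22 + 7 + 4 + 13 = 46.
Row 4: 25 + (-8) + (-5) + 34 = 46.
Column 1: -11 + 10 + 22 + 25 = 46.
Column 2: 28 + 19 + 7 + (-8) = 46.
Column 3: 31 + 16 + 4 + (-5) = 46.
Column 4: -2 + 1 + 13 + 34 = 46.
All lines sum to 46.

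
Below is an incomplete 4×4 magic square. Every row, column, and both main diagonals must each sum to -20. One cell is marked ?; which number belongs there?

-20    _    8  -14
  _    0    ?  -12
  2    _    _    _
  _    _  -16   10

-2

Row 1 must total -20; the given cells sum to -26, so (1,2) = 6.
Column 4: -14 + (-12) + 10 + ? = -20, so (3,4) = -4.
From main diagonal, -20 − (-20 + 0 + 10) gives (3,3) = -10.
The remaining cell in row 3 is (3,2) = -20 − (-12) = -8.
From column 2, -20 − (6 + 0 + (-8)) gives (4,2) = -18.
Column 3 must total -20; the given cells sum to -18, so (2,3) = -2.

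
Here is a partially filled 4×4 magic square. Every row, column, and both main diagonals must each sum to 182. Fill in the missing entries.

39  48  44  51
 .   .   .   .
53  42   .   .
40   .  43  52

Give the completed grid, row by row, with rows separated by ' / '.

Row 4: 40 + 43 + 52 + ? = 182, so (4,2) = 47.
From column 1, 182 − (39 + 53 + 40) gives (2,1) = 50.
Using column 2: 48 + 42 + 47 + ? → (2,2) = 182 − 137 = 45.
From main diagonal, 182 − (39 + 45 + 52) gives (3,3) = 46.
Anti-diagonal: 51 + 42 + 40 + ? = 182, so (2,3) = 49.
From row 2, 182 − (50 + 45 + 49) gives (2,4) = 38.
From row 3, 182 − (53 + 42 + 46) gives (3,4) = 41.

39 48 44 51 / 50 45 49 38 / 53 42 46 41 / 40 47 43 52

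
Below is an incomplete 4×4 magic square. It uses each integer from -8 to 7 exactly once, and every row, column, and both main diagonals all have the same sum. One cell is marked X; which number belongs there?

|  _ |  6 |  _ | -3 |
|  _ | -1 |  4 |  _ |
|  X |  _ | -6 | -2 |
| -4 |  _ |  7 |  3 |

The entries are -8 through 7, which sum to -8, so each line sums to -8/4 = -2.
Row 4 needs -2; the known cells sum to 6, so (4,2) = -8.
Column 2 must total -2; the given cells sum to -3, so (3,2) = 1.
The remaining cell in column 3 is (1,3) = -2 − 5 = -7.
Using column 4: -3 + (-2) + 3 + ? → (2,4) = -2 − (-2) = 0.
The remaining cell in main diagonal is (1,1) = -2 − (-4) = 2.
Row 2 needs -2; the known cells sum to 3, so (2,1) = -5.
Row 3 needs -2; the known cells sum to -7, so (3,1) = 5.

5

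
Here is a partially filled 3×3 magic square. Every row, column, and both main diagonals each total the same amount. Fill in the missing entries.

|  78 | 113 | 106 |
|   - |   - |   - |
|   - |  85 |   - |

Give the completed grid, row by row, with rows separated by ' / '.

Row 1 is already complete: 78 + 113 + 106 = 297, so that is the magic constant.
Using column 2: 113 + 85 + ? → (2,2) = 297 − 198 = 99.
Main diagonal: 78 + 99 + ? = 297, so (3,3) = 120.
The remaining cell in anti-diagonal is (3,1) = 297 − 205 = 92.
Column 1 needs 297; the known cells sum to 170, so (2,1) = 127.
The remaining cell in column 3 is (2,3) = 297 − 226 = 71.

78 113 106 / 127 99 71 / 92 85 120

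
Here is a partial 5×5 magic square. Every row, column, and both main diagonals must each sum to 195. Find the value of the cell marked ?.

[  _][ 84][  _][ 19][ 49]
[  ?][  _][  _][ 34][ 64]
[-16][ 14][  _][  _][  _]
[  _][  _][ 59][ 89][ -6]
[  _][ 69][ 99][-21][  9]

94

From row 5, 195 − (69 + 99 + (-21) + 9) gives (5,1) = 39.
Using column 4: 19 + 34 + 89 + (-21) + ? → (3,4) = 195 − 121 = 74.
Column 5 needs 195; the known cells sum to 116, so (3,5) = 79.
Row 3: -16 + 14 + 74 + 79 + ? = 195, so (3,3) = 44.
Using anti-diagonal: 49 + 34 + 44 + 39 + ? → (4,2) = 195 − 166 = 29.
Row 4: 29 + 59 + 89 + (-6) + ? = 195, so (4,1) = 24.
The remaining cell in column 2 is (2,2) = 195 − 196 = -1.
Main diagonal must total 195; the given cells sum to 141, so (1,1) = 54.
Row 1 needs 195; the known cells sum to 206, so (1,3) = -11.
Column 1 must total 195; the given cells sum to 101, so (2,1) = 94.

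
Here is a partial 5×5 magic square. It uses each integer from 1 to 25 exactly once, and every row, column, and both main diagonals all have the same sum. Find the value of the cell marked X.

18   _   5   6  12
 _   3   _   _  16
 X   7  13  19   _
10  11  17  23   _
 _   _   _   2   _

The entries are 1 through 25, which sum to 325, so each line sums to 325/5 = 65.
The remaining cell in row 1 is (1,2) = 65 − 41 = 24.
From row 4, 65 − (10 + 11 + 17 + 23) gives (4,5) = 4.
Column 2 needs 65; the known cells sum to 45, so (5,2) = 20.
Column 4 needs 65; the known cells sum to 50, so (2,4) = 15.
From main diagonal, 65 − (18 + 3 + 13 + 23) gives (5,5) = 8.
The remaining cell in anti-diagonal is (5,1) = 65 − 51 = 14.
Using row 5: 14 + 20 + 2 + 8 + ? → (5,3) = 65 − 44 = 21.
Using column 3: 5 + 13 + 17 + 21 + ? → (2,3) = 65 − 56 = 9.
Column 5: 12 + 16 + 4 + 8 + ? = 65, so (3,5) = 25.
Using row 2: 3 + 9 + 15 + 16 + ? → (2,1) = 65 − 43 = 22.
Row 3 must total 65; the given cells sum to 64, so (3,1) = 1.

1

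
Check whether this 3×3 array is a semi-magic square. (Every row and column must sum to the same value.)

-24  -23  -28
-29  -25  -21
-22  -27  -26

Row 1: -24 + (-23) + (-28) = -75.
Row 2: -29 + (-25) + (-21) = -75.
Row 3: -22 + (-27) + (-26) = -75.
Column 1: -24 + (-29) + (-22) = -75.
Column 2: -23 + (-25) + (-27) = -75.
Column 3: -28 + (-21) + (-26) = -75.
All lines sum to -75.

Yes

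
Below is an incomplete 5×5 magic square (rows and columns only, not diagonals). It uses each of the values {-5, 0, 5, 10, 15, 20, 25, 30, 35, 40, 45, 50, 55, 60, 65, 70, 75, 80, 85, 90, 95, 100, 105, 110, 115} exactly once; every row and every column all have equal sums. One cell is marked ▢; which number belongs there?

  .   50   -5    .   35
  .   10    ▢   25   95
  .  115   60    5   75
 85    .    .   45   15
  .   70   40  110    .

The 25 entries sum to 1375, so each line sums to 1375/5 = 275.
Row 3 needs 275; the known cells sum to 255, so (3,1) = 20.
Column 2: 50 + 10 + 115 + 70 + ? = 275, so (4,2) = 30.
The remaining cell in column 4 is (1,4) = 275 − 185 = 90.
Column 5 needs 275; the known cells sum to 220, so (5,5) = 55.
Using row 1: 50 + (-5) + 90 + 35 + ? → (1,1) = 275 − 170 = 105.
Row 4: 85 + 30 + 45 + 15 + ? = 275, so (4,3) = 100.
Row 5: 70 + 40 + 110 + 55 + ? = 275, so (5,1) = 0.
Column 1: 105 + 20 + 85 + 0 + ? = 275, so (2,1) = 65.
The remaining cell in column 3 is (2,3) = 275 − 195 = 80.

80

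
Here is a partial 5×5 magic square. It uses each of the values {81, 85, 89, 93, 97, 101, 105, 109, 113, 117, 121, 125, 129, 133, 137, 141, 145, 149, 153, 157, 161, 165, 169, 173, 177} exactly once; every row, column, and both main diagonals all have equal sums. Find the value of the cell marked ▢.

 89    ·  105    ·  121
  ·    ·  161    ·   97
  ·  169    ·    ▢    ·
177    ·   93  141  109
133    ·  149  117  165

The 25 entries sum to 3225, so each line sums to 3225/5 = 645.
The remaining cell in row 4 is (4,2) = 645 − 520 = 125.
From row 5, 645 − (133 + 149 + 117 + 165) gives (5,2) = 81.
The remaining cell in column 3 is (3,3) = 645 − 508 = 137.
Column 5 must total 645; the given cells sum to 492, so (3,5) = 153.
Main diagonal needs 645; the known cells sum to 532, so (2,2) = 113.
Anti-diagonal: 121 + 137 + 125 + 133 + ? = 645, so (2,4) = 129.
The remaining cell in row 2 is (2,1) = 645 − 500 = 145.
Column 1: 89 + 145 + 177 + 133 + ? = 645, so (3,1) = 101.
Column 2 must total 645; the given cells sum to 488, so (1,2) = 157.
The remaining cell in row 1 is (1,4) = 645 − 472 = 173.
Row 3: 101 + 169 + 137 + 153 + ? = 645, so (3,4) = 85.

85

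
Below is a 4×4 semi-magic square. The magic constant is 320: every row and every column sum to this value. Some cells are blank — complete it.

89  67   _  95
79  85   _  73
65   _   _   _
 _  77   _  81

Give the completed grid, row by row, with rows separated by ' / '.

The remaining cell in row 1 is (1,3) = 320 − 251 = 69.
From row 2, 320 − (79 + 85 + 73) gives (2,3) = 83.
Column 1: 89 + 79 + 65 + ? = 320, so (4,1) = 87.
Column 2: 67 + 85 + 77 + ? = 320, so (3,2) = 91.
From column 4, 320 − (95 + 73 + 81) gives (3,4) = 71.
Row 3 must total 320; the given cells sum to 227, so (3,3) = 93.
The remaining cell in row 4 is (4,3) = 320 − 245 = 75.

89 67 69 95 / 79 85 83 73 / 65 91 93 71 / 87 77 75 81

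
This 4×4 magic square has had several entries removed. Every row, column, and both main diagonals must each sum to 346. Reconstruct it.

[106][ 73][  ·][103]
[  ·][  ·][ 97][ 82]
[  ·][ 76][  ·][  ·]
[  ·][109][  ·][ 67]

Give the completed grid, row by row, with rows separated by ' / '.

Row 1 must total 346; the given cells sum to 282, so (1,3) = 64.
From column 2, 346 − (73 + 76 + 109) gives (2,2) = 88.
Column 4: 103 + 82 + 67 + ? = 346, so (3,4) = 94.
Main diagonal needs 346; the known cells sum to 261, so (3,3) = 85.
From anti-diagonal, 346 − (103 + 97 + 76) gives (4,1) = 70.
Row 2: 88 + 97 + 82 + ? = 346, so (2,1) = 79.
Row 3 needs 346; the known cells sum to 255, so (3,1) = 91.
Row 4 must total 346; the given cells sum to 246, so (4,3) = 100.

106 73 64 103 / 79 88 97 82 / 91 76 85 94 / 70 109 100 67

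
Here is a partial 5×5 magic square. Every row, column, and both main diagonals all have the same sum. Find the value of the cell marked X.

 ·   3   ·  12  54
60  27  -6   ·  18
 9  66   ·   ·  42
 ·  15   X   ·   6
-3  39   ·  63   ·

57

Column 2 is complete and sums to 150; that is the magic constant.
Row 2 must total 150; the given cells sum to 99, so (2,4) = 51.
Using column 5: 54 + 18 + 42 + 6 + ? → (5,5) = 150 − 120 = 30.
Using anti-diagonal: 54 + 51 + 15 + (-3) + ? → (3,3) = 150 − 117 = 33.
From row 3, 150 − (9 + 66 + 33 + 42) gives (3,4) = 0.
Using row 5: -3 + 39 + 63 + 30 + ? → (5,3) = 150 − 129 = 21.
Column 4 must total 150; the given cells sum to 126, so (4,4) = 24.
The remaining cell in main diagonal is (1,1) = 150 − 114 = 36.
The remaining cell in row 1 is (1,3) = 150 − 105 = 45.
Column 1: 36 + 60 + 9 + (-3) + ? = 150, so (4,1) = 48.
The remaining cell in column 3 is (4,3) = 150 − 93 = 57.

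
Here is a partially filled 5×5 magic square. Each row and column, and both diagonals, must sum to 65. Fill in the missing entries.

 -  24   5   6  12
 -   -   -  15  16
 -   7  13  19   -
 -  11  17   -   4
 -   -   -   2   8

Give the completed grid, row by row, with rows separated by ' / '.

18 24 5 6 12 / 22 3 9 15 16 / 1 7 13 19 25 / 10 11 17 23 4 / 14 20 21 2 8

The remaining cell in row 1 is (1,1) = 65 − 47 = 18.
Column 4 must total 65; the given cells sum to 42, so (4,4) = 23.
Column 5: 12 + 16 + 4 + 8 + ? = 65, so (3,5) = 25.
Using main diagonal: 18 + 13 + 23 + 8 + ? → (2,2) = 65 − 62 = 3.
Anti-diagonal must total 65; the given cells sum to 51, so (5,1) = 14.
Using row 3: 7 + 13 + 19 + 25 + ? → (3,1) = 65 − 64 = 1.
Row 4 needs 65; the known cells sum to 55, so (4,1) = 10.
Column 1: 18 + 1 + 10 + 14 + ? = 65, so (2,1) = 22.
The remaining cell in column 2 is (5,2) = 65 − 45 = 20.
Row 2: 22 + 3 + 15 + 16 + ? = 65, so (2,3) = 9.
From row 5, 65 − (14 + 20 + 2 + 8) gives (5,3) = 21.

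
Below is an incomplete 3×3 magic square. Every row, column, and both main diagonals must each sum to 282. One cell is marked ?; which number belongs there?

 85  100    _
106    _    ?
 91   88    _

82

Row 1 must total 282; the given cells sum to 185, so (1,3) = 97.
Row 3 must total 282; the given cells sum to 179, so (3,3) = 103.
Column 2: 100 + 88 + ? = 282, so (2,2) = 94.
From column 3, 282 − (97 + 103) gives (2,3) = 82.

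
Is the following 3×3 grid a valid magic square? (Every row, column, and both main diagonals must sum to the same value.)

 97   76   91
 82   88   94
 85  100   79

Yes

Row 1: 97 + 76 + 91 = 264.
Row 2: 82 + 88 + 94 = 264.
Row 3: 85 + 100 + 79 = 264.
Column 1: 97 + 82 + 85 = 264.
Column 2: 76 + 88 + 100 = 264.
Column 3: 91 + 94 + 79 = 264.
Main diagonal: 97 + 88 + 79 = 264.
Anti-diagonal: 91 + 88 + 85 = 264.
All lines sum to 264.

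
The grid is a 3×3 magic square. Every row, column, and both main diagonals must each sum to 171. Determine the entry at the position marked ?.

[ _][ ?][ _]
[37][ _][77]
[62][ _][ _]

Row 2: 37 + 77 + ? = 171, so (2,2) = 57.
Column 1 needs 171; the known cells sum to 99, so (1,1) = 72.
From main diagonal, 171 − (72 + 57) gives (3,3) = 42.
Anti-diagonal: 57 + 62 + ? = 171, so (1,3) = 52.
Row 1 must total 171; the given cells sum to 124, so (1,2) = 47.

47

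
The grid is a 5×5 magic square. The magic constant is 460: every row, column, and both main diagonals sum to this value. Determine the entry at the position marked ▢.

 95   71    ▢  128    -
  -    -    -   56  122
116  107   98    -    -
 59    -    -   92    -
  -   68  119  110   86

62

Using row 5: 68 + 119 + 110 + 86 + ? → (5,1) = 460 − 383 = 77.
Column 1 must total 460; the given cells sum to 347, so (2,1) = 113.
Column 4: 128 + 56 + 92 + 110 + ? = 460, so (3,4) = 74.
Main diagonal must total 460; the given cells sum to 371, so (2,2) = 89.
Row 2: 113 + 89 + 56 + 122 + ? = 460, so (2,3) = 80.
Row 3 needs 460; the known cells sum to 395, so (3,5) = 65.
Column 2: 71 + 89 + 107 + 68 + ? = 460, so (4,2) = 125.
From anti-diagonal, 460 − (56 + 98 + 125 + 77) gives (1,5) = 104.
Row 1: 95 + 71 + 128 + 104 + ? = 460, so (1,3) = 62.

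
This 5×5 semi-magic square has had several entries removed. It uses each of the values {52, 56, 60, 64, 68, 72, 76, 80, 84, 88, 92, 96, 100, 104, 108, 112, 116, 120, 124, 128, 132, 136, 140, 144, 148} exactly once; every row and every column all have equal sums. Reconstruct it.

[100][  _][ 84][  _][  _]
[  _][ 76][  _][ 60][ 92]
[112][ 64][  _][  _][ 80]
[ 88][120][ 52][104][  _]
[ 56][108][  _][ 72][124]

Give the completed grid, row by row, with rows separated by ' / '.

100 132 84 116 68 / 144 76 128 60 92 / 112 64 96 148 80 / 88 120 52 104 136 / 56 108 140 72 124

The 25 entries sum to 2500, so each line sums to 2500/5 = 500.
Row 4: 88 + 120 + 52 + 104 + ? = 500, so (4,5) = 136.
Row 5 must total 500; the given cells sum to 360, so (5,3) = 140.
Using column 1: 100 + 112 + 88 + 56 + ? → (2,1) = 500 − 356 = 144.
The remaining cell in column 2 is (1,2) = 500 − 368 = 132.
From column 5, 500 − (92 + 80 + 136 + 124) gives (1,5) = 68.
Row 1: 100 + 132 + 84 + 68 + ? = 500, so (1,4) = 116.
Row 2 needs 500; the known cells sum to 372, so (2,3) = 128.
Using column 3: 84 + 128 + 52 + 140 + ? → (3,3) = 500 − 404 = 96.
Column 4 must total 500; the given cells sum to 352, so (3,4) = 148.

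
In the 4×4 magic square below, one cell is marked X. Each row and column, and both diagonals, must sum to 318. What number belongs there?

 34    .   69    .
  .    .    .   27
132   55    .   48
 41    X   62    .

90

Using row 3: 132 + 55 + 48 + ? → (3,3) = 318 − 235 = 83.
Column 1: 34 + 132 + 41 + ? = 318, so (2,1) = 111.
From column 3, 318 − (69 + 83 + 62) gives (2,3) = 104.
The remaining cell in anti-diagonal is (1,4) = 318 − 200 = 118.
The remaining cell in row 1 is (1,2) = 318 − 221 = 97.
From row 2, 318 − (111 + 104 + 27) gives (2,2) = 76.
Column 2 must total 318; the given cells sum to 228, so (4,2) = 90.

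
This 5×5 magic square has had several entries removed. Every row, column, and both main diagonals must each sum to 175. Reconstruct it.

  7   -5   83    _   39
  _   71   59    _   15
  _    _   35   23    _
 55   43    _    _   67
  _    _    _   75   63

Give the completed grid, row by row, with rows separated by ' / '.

7 -5 83 51 39 / 3 71 59 27 15 / 79 47 35 23 -9 / 55 43 11 -1 67 / 31 19 -13 75 63

The remaining cell in row 1 is (1,4) = 175 − 124 = 51.
Column 5 must total 175; the given cells sum to 184, so (3,5) = -9.
Main diagonal needs 175; the known cells sum to 176, so (4,4) = -1.
Row 4 needs 175; the known cells sum to 164, so (4,3) = 11.
From column 3, 175 − (83 + 59 + 35 + 11) gives (5,3) = -13.
Column 4 needs 175; the known cells sum to 148, so (2,4) = 27.
Using anti-diagonal: 39 + 27 + 35 + 43 + ? → (5,1) = 175 − 144 = 31.
Using row 2: 71 + 59 + 27 + 15 + ? → (2,1) = 175 − 172 = 3.
Row 5: 31 + (-13) + 75 + 63 + ? = 175, so (5,2) = 19.
From column 1, 175 − (7 + 3 + 55 + 31) gives (3,1) = 79.
Column 2 needs 175; the known cells sum to 128, so (3,2) = 47.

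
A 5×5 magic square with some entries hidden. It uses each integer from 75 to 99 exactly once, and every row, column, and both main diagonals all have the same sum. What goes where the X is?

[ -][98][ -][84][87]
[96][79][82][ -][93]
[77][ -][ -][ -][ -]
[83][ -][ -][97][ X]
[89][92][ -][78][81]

75

The entries are 75 through 99, which sum to 2175, so each line sums to 2175/5 = 435.
Row 2: 96 + 79 + 82 + 93 + ? = 435, so (2,4) = 85.
From row 5, 435 − (89 + 92 + 78 + 81) gives (5,3) = 95.
Using column 1: 96 + 77 + 83 + 89 + ? → (1,1) = 435 − 345 = 90.
Column 4 needs 435; the known cells sum to 344, so (3,4) = 91.
Main diagonal must total 435; the given cells sum to 347, so (3,3) = 88.
Anti-diagonal must total 435; the given cells sum to 349, so (4,2) = 86.
Row 1: 90 + 98 + 84 + 87 + ? = 435, so (1,3) = 76.
Column 2 needs 435; the known cells sum to 355, so (3,2) = 80.
From column 3, 435 − (76 + 82 + 88 + 95) gives (4,3) = 94.
Row 3 needs 435; the known cells sum to 336, so (3,5) = 99.
The remaining cell in row 4 is (4,5) = 435 − 360 = 75.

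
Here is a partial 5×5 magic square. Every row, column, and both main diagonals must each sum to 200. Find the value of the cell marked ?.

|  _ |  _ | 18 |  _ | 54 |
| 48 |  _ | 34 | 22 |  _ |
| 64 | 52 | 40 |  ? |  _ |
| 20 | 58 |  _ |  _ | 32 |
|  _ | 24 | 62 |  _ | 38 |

28

Column 3 must total 200; the given cells sum to 154, so (4,3) = 46.
Anti-diagonal needs 200; the known cells sum to 174, so (5,1) = 26.
The remaining cell in row 4 is (4,4) = 200 − 156 = 44.
Row 5 must total 200; the given cells sum to 150, so (5,4) = 50.
Column 1: 48 + 64 + 20 + 26 + ? = 200, so (1,1) = 42.
The remaining cell in main diagonal is (2,2) = 200 − 164 = 36.
Row 2 must total 200; the given cells sum to 140, so (2,5) = 60.
From column 2, 200 − (36 + 52 + 58 + 24) gives (1,2) = 30.
Column 5: 54 + 60 + 32 + 38 + ? = 200, so (3,5) = 16.
The remaining cell in row 1 is (1,4) = 200 − 144 = 56.
Using row 3: 64 + 52 + 40 + 16 + ? → (3,4) = 200 − 172 = 28.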